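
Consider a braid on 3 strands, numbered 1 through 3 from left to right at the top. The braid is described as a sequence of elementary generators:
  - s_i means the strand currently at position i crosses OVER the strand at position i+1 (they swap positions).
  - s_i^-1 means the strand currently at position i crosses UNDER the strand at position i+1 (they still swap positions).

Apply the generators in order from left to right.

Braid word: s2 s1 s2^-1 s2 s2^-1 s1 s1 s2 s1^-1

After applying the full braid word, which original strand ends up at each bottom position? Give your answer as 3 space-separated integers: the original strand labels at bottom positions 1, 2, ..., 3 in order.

Gen 1 (s2): strand 2 crosses over strand 3. Perm now: [1 3 2]
Gen 2 (s1): strand 1 crosses over strand 3. Perm now: [3 1 2]
Gen 3 (s2^-1): strand 1 crosses under strand 2. Perm now: [3 2 1]
Gen 4 (s2): strand 2 crosses over strand 1. Perm now: [3 1 2]
Gen 5 (s2^-1): strand 1 crosses under strand 2. Perm now: [3 2 1]
Gen 6 (s1): strand 3 crosses over strand 2. Perm now: [2 3 1]
Gen 7 (s1): strand 2 crosses over strand 3. Perm now: [3 2 1]
Gen 8 (s2): strand 2 crosses over strand 1. Perm now: [3 1 2]
Gen 9 (s1^-1): strand 3 crosses under strand 1. Perm now: [1 3 2]

Answer: 1 3 2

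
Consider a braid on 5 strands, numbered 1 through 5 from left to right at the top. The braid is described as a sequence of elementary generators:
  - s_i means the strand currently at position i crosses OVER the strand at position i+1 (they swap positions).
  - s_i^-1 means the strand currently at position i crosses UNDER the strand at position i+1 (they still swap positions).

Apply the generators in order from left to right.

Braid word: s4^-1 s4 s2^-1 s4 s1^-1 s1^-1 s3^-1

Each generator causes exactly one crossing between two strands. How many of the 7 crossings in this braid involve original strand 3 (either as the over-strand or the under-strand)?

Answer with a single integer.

Gen 1: crossing 4x5. Involves strand 3? no. Count so far: 0
Gen 2: crossing 5x4. Involves strand 3? no. Count so far: 0
Gen 3: crossing 2x3. Involves strand 3? yes. Count so far: 1
Gen 4: crossing 4x5. Involves strand 3? no. Count so far: 1
Gen 5: crossing 1x3. Involves strand 3? yes. Count so far: 2
Gen 6: crossing 3x1. Involves strand 3? yes. Count so far: 3
Gen 7: crossing 2x5. Involves strand 3? no. Count so far: 3

Answer: 3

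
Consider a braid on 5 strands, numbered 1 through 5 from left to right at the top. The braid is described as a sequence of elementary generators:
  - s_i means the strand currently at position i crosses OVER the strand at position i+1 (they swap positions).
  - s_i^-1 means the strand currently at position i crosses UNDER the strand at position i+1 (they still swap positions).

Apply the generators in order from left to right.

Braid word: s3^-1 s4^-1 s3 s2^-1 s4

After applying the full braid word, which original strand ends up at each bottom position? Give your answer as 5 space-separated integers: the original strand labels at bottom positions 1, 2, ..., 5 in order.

Gen 1 (s3^-1): strand 3 crosses under strand 4. Perm now: [1 2 4 3 5]
Gen 2 (s4^-1): strand 3 crosses under strand 5. Perm now: [1 2 4 5 3]
Gen 3 (s3): strand 4 crosses over strand 5. Perm now: [1 2 5 4 3]
Gen 4 (s2^-1): strand 2 crosses under strand 5. Perm now: [1 5 2 4 3]
Gen 5 (s4): strand 4 crosses over strand 3. Perm now: [1 5 2 3 4]

Answer: 1 5 2 3 4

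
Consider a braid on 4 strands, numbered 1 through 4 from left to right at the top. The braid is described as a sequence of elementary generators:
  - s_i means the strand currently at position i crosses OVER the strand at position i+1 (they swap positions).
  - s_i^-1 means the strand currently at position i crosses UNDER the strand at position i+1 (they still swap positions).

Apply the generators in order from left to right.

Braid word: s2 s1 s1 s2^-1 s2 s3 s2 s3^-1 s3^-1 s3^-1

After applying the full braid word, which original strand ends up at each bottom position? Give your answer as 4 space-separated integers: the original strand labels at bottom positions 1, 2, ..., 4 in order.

Gen 1 (s2): strand 2 crosses over strand 3. Perm now: [1 3 2 4]
Gen 2 (s1): strand 1 crosses over strand 3. Perm now: [3 1 2 4]
Gen 3 (s1): strand 3 crosses over strand 1. Perm now: [1 3 2 4]
Gen 4 (s2^-1): strand 3 crosses under strand 2. Perm now: [1 2 3 4]
Gen 5 (s2): strand 2 crosses over strand 3. Perm now: [1 3 2 4]
Gen 6 (s3): strand 2 crosses over strand 4. Perm now: [1 3 4 2]
Gen 7 (s2): strand 3 crosses over strand 4. Perm now: [1 4 3 2]
Gen 8 (s3^-1): strand 3 crosses under strand 2. Perm now: [1 4 2 3]
Gen 9 (s3^-1): strand 2 crosses under strand 3. Perm now: [1 4 3 2]
Gen 10 (s3^-1): strand 3 crosses under strand 2. Perm now: [1 4 2 3]

Answer: 1 4 2 3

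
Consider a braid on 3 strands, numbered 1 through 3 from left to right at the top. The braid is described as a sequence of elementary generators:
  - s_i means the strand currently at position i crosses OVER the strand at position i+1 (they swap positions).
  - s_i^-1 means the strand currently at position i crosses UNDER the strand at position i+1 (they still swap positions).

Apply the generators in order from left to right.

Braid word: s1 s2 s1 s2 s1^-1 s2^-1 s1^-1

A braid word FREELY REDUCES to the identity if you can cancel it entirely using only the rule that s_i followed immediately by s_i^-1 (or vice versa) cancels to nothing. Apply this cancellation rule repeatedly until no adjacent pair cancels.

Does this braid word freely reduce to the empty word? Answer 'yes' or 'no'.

Gen 1 (s1): push. Stack: [s1]
Gen 2 (s2): push. Stack: [s1 s2]
Gen 3 (s1): push. Stack: [s1 s2 s1]
Gen 4 (s2): push. Stack: [s1 s2 s1 s2]
Gen 5 (s1^-1): push. Stack: [s1 s2 s1 s2 s1^-1]
Gen 6 (s2^-1): push. Stack: [s1 s2 s1 s2 s1^-1 s2^-1]
Gen 7 (s1^-1): push. Stack: [s1 s2 s1 s2 s1^-1 s2^-1 s1^-1]
Reduced word: s1 s2 s1 s2 s1^-1 s2^-1 s1^-1

Answer: no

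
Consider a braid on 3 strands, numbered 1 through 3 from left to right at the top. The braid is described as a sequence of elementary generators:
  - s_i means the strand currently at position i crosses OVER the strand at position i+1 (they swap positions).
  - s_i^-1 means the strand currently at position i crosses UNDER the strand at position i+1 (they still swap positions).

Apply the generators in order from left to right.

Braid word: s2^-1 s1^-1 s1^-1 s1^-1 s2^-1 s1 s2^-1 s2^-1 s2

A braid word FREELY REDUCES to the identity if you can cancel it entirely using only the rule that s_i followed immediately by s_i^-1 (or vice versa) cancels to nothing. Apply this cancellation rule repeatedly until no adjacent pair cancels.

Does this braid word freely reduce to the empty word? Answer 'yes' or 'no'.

Answer: no

Derivation:
Gen 1 (s2^-1): push. Stack: [s2^-1]
Gen 2 (s1^-1): push. Stack: [s2^-1 s1^-1]
Gen 3 (s1^-1): push. Stack: [s2^-1 s1^-1 s1^-1]
Gen 4 (s1^-1): push. Stack: [s2^-1 s1^-1 s1^-1 s1^-1]
Gen 5 (s2^-1): push. Stack: [s2^-1 s1^-1 s1^-1 s1^-1 s2^-1]
Gen 6 (s1): push. Stack: [s2^-1 s1^-1 s1^-1 s1^-1 s2^-1 s1]
Gen 7 (s2^-1): push. Stack: [s2^-1 s1^-1 s1^-1 s1^-1 s2^-1 s1 s2^-1]
Gen 8 (s2^-1): push. Stack: [s2^-1 s1^-1 s1^-1 s1^-1 s2^-1 s1 s2^-1 s2^-1]
Gen 9 (s2): cancels prior s2^-1. Stack: [s2^-1 s1^-1 s1^-1 s1^-1 s2^-1 s1 s2^-1]
Reduced word: s2^-1 s1^-1 s1^-1 s1^-1 s2^-1 s1 s2^-1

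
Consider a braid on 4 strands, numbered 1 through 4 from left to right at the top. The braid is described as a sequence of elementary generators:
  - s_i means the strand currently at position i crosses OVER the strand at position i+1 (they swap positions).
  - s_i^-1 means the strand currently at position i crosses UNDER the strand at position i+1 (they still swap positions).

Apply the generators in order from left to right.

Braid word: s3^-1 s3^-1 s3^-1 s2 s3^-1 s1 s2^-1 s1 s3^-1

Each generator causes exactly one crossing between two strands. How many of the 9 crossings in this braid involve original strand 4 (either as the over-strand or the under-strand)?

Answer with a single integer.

Answer: 6

Derivation:
Gen 1: crossing 3x4. Involves strand 4? yes. Count so far: 1
Gen 2: crossing 4x3. Involves strand 4? yes. Count so far: 2
Gen 3: crossing 3x4. Involves strand 4? yes. Count so far: 3
Gen 4: crossing 2x4. Involves strand 4? yes. Count so far: 4
Gen 5: crossing 2x3. Involves strand 4? no. Count so far: 4
Gen 6: crossing 1x4. Involves strand 4? yes. Count so far: 5
Gen 7: crossing 1x3. Involves strand 4? no. Count so far: 5
Gen 8: crossing 4x3. Involves strand 4? yes. Count so far: 6
Gen 9: crossing 1x2. Involves strand 4? no. Count so far: 6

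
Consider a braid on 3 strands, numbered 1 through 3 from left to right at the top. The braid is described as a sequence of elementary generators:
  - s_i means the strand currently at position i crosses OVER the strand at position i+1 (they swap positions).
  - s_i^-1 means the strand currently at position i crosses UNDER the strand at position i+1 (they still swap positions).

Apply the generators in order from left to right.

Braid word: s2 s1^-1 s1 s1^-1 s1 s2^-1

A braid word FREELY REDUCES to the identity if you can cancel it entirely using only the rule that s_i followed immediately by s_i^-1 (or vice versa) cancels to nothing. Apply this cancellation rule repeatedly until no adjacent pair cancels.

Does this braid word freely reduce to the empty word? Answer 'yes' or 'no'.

Gen 1 (s2): push. Stack: [s2]
Gen 2 (s1^-1): push. Stack: [s2 s1^-1]
Gen 3 (s1): cancels prior s1^-1. Stack: [s2]
Gen 4 (s1^-1): push. Stack: [s2 s1^-1]
Gen 5 (s1): cancels prior s1^-1. Stack: [s2]
Gen 6 (s2^-1): cancels prior s2. Stack: []
Reduced word: (empty)

Answer: yes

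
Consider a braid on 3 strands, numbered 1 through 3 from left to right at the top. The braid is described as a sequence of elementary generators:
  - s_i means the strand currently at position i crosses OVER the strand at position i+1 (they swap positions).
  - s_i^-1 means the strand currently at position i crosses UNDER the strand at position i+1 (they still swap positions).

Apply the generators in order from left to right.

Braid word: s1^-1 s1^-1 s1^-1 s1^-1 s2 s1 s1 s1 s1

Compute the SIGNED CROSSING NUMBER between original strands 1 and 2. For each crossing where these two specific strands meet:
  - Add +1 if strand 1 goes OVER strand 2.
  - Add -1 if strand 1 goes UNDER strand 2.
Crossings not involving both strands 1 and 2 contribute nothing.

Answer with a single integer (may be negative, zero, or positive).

Answer: 0

Derivation:
Gen 1: 1 under 2. Both 1&2? yes. Contrib: -1. Sum: -1
Gen 2: 2 under 1. Both 1&2? yes. Contrib: +1. Sum: 0
Gen 3: 1 under 2. Both 1&2? yes. Contrib: -1. Sum: -1
Gen 4: 2 under 1. Both 1&2? yes. Contrib: +1. Sum: 0
Gen 5: crossing 2x3. Both 1&2? no. Sum: 0
Gen 6: crossing 1x3. Both 1&2? no. Sum: 0
Gen 7: crossing 3x1. Both 1&2? no. Sum: 0
Gen 8: crossing 1x3. Both 1&2? no. Sum: 0
Gen 9: crossing 3x1. Both 1&2? no. Sum: 0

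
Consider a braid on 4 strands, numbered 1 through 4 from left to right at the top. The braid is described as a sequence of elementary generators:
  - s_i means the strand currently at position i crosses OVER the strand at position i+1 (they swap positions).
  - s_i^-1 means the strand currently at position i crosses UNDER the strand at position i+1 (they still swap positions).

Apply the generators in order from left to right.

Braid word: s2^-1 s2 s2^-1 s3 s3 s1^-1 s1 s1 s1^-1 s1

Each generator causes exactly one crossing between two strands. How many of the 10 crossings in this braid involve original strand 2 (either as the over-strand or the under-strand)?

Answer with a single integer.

Answer: 5

Derivation:
Gen 1: crossing 2x3. Involves strand 2? yes. Count so far: 1
Gen 2: crossing 3x2. Involves strand 2? yes. Count so far: 2
Gen 3: crossing 2x3. Involves strand 2? yes. Count so far: 3
Gen 4: crossing 2x4. Involves strand 2? yes. Count so far: 4
Gen 5: crossing 4x2. Involves strand 2? yes. Count so far: 5
Gen 6: crossing 1x3. Involves strand 2? no. Count so far: 5
Gen 7: crossing 3x1. Involves strand 2? no. Count so far: 5
Gen 8: crossing 1x3. Involves strand 2? no. Count so far: 5
Gen 9: crossing 3x1. Involves strand 2? no. Count so far: 5
Gen 10: crossing 1x3. Involves strand 2? no. Count so far: 5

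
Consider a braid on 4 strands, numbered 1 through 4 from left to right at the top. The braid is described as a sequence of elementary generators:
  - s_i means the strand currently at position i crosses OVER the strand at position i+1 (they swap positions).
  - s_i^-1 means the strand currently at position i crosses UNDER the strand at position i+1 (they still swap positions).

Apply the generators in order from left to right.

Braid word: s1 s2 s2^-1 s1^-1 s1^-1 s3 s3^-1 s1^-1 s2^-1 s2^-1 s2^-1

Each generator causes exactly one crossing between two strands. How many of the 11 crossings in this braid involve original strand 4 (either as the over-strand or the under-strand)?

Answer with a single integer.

Gen 1: crossing 1x2. Involves strand 4? no. Count so far: 0
Gen 2: crossing 1x3. Involves strand 4? no. Count so far: 0
Gen 3: crossing 3x1. Involves strand 4? no. Count so far: 0
Gen 4: crossing 2x1. Involves strand 4? no. Count so far: 0
Gen 5: crossing 1x2. Involves strand 4? no. Count so far: 0
Gen 6: crossing 3x4. Involves strand 4? yes. Count so far: 1
Gen 7: crossing 4x3. Involves strand 4? yes. Count so far: 2
Gen 8: crossing 2x1. Involves strand 4? no. Count so far: 2
Gen 9: crossing 2x3. Involves strand 4? no. Count so far: 2
Gen 10: crossing 3x2. Involves strand 4? no. Count so far: 2
Gen 11: crossing 2x3. Involves strand 4? no. Count so far: 2

Answer: 2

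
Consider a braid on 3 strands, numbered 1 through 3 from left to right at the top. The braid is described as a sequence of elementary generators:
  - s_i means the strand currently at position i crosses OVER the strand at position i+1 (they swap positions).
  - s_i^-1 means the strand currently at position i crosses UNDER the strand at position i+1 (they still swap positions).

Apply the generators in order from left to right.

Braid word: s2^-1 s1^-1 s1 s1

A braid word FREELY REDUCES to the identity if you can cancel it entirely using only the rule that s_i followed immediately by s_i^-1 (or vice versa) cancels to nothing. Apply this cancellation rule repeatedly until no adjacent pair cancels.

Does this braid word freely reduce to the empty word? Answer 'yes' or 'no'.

Gen 1 (s2^-1): push. Stack: [s2^-1]
Gen 2 (s1^-1): push. Stack: [s2^-1 s1^-1]
Gen 3 (s1): cancels prior s1^-1. Stack: [s2^-1]
Gen 4 (s1): push. Stack: [s2^-1 s1]
Reduced word: s2^-1 s1

Answer: no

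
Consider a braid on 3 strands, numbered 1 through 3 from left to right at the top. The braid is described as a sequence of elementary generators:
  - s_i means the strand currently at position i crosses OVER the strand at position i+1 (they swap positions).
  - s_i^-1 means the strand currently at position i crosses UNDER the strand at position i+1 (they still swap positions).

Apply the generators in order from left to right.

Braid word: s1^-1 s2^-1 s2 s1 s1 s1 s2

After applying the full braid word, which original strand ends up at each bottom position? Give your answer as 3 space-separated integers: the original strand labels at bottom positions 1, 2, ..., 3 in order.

Answer: 1 3 2

Derivation:
Gen 1 (s1^-1): strand 1 crosses under strand 2. Perm now: [2 1 3]
Gen 2 (s2^-1): strand 1 crosses under strand 3. Perm now: [2 3 1]
Gen 3 (s2): strand 3 crosses over strand 1. Perm now: [2 1 3]
Gen 4 (s1): strand 2 crosses over strand 1. Perm now: [1 2 3]
Gen 5 (s1): strand 1 crosses over strand 2. Perm now: [2 1 3]
Gen 6 (s1): strand 2 crosses over strand 1. Perm now: [1 2 3]
Gen 7 (s2): strand 2 crosses over strand 3. Perm now: [1 3 2]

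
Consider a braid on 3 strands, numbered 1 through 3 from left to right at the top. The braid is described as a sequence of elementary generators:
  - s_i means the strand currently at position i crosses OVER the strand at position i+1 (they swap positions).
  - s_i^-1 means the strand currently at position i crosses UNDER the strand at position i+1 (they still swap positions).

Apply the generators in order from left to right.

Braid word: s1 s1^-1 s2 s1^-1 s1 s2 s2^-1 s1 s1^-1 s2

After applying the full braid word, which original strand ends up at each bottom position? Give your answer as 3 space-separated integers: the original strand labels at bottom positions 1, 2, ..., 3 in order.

Answer: 1 2 3

Derivation:
Gen 1 (s1): strand 1 crosses over strand 2. Perm now: [2 1 3]
Gen 2 (s1^-1): strand 2 crosses under strand 1. Perm now: [1 2 3]
Gen 3 (s2): strand 2 crosses over strand 3. Perm now: [1 3 2]
Gen 4 (s1^-1): strand 1 crosses under strand 3. Perm now: [3 1 2]
Gen 5 (s1): strand 3 crosses over strand 1. Perm now: [1 3 2]
Gen 6 (s2): strand 3 crosses over strand 2. Perm now: [1 2 3]
Gen 7 (s2^-1): strand 2 crosses under strand 3. Perm now: [1 3 2]
Gen 8 (s1): strand 1 crosses over strand 3. Perm now: [3 1 2]
Gen 9 (s1^-1): strand 3 crosses under strand 1. Perm now: [1 3 2]
Gen 10 (s2): strand 3 crosses over strand 2. Perm now: [1 2 3]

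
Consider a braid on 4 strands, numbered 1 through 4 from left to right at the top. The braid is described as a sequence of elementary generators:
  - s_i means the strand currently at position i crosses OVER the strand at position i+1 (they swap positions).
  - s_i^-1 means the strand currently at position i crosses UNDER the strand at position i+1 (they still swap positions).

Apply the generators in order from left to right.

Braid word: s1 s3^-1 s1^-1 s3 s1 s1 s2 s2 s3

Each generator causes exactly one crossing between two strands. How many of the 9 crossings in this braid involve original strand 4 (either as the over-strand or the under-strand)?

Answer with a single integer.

Gen 1: crossing 1x2. Involves strand 4? no. Count so far: 0
Gen 2: crossing 3x4. Involves strand 4? yes. Count so far: 1
Gen 3: crossing 2x1. Involves strand 4? no. Count so far: 1
Gen 4: crossing 4x3. Involves strand 4? yes. Count so far: 2
Gen 5: crossing 1x2. Involves strand 4? no. Count so far: 2
Gen 6: crossing 2x1. Involves strand 4? no. Count so far: 2
Gen 7: crossing 2x3. Involves strand 4? no. Count so far: 2
Gen 8: crossing 3x2. Involves strand 4? no. Count so far: 2
Gen 9: crossing 3x4. Involves strand 4? yes. Count so far: 3

Answer: 3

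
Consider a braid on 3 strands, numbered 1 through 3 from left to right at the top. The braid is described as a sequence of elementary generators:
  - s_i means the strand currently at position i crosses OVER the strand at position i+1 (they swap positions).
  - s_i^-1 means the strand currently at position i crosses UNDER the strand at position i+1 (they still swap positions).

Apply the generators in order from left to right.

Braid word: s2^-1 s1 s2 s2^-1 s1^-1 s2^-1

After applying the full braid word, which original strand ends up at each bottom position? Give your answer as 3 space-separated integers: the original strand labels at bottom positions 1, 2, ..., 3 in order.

Answer: 1 2 3

Derivation:
Gen 1 (s2^-1): strand 2 crosses under strand 3. Perm now: [1 3 2]
Gen 2 (s1): strand 1 crosses over strand 3. Perm now: [3 1 2]
Gen 3 (s2): strand 1 crosses over strand 2. Perm now: [3 2 1]
Gen 4 (s2^-1): strand 2 crosses under strand 1. Perm now: [3 1 2]
Gen 5 (s1^-1): strand 3 crosses under strand 1. Perm now: [1 3 2]
Gen 6 (s2^-1): strand 3 crosses under strand 2. Perm now: [1 2 3]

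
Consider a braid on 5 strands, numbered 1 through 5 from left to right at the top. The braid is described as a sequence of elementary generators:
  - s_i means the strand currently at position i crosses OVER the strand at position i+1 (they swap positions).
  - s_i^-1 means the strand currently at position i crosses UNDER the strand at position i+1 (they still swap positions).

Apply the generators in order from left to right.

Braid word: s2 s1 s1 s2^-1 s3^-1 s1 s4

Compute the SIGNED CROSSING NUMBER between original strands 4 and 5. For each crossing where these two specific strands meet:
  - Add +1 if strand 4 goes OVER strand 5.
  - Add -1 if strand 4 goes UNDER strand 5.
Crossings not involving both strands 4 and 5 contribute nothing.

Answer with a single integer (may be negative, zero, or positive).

Answer: 0

Derivation:
Gen 1: crossing 2x3. Both 4&5? no. Sum: 0
Gen 2: crossing 1x3. Both 4&5? no. Sum: 0
Gen 3: crossing 3x1. Both 4&5? no. Sum: 0
Gen 4: crossing 3x2. Both 4&5? no. Sum: 0
Gen 5: crossing 3x4. Both 4&5? no. Sum: 0
Gen 6: crossing 1x2. Both 4&5? no. Sum: 0
Gen 7: crossing 3x5. Both 4&5? no. Sum: 0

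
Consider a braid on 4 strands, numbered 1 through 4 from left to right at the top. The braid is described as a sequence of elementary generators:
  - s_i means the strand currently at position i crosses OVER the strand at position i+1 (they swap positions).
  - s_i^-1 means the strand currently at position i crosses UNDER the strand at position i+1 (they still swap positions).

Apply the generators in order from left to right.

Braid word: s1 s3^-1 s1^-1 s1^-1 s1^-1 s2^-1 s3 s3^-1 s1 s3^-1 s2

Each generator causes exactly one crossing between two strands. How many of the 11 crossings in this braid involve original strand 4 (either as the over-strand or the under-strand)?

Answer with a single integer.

Answer: 3

Derivation:
Gen 1: crossing 1x2. Involves strand 4? no. Count so far: 0
Gen 2: crossing 3x4. Involves strand 4? yes. Count so far: 1
Gen 3: crossing 2x1. Involves strand 4? no. Count so far: 1
Gen 4: crossing 1x2. Involves strand 4? no. Count so far: 1
Gen 5: crossing 2x1. Involves strand 4? no. Count so far: 1
Gen 6: crossing 2x4. Involves strand 4? yes. Count so far: 2
Gen 7: crossing 2x3. Involves strand 4? no. Count so far: 2
Gen 8: crossing 3x2. Involves strand 4? no. Count so far: 2
Gen 9: crossing 1x4. Involves strand 4? yes. Count so far: 3
Gen 10: crossing 2x3. Involves strand 4? no. Count so far: 3
Gen 11: crossing 1x3. Involves strand 4? no. Count so far: 3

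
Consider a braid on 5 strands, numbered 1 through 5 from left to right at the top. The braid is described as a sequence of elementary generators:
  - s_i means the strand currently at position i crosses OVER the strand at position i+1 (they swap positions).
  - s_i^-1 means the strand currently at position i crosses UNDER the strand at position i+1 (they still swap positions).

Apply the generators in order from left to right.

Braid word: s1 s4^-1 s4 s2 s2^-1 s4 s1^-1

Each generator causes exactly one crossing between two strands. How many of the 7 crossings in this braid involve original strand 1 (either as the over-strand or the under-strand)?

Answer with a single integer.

Answer: 4

Derivation:
Gen 1: crossing 1x2. Involves strand 1? yes. Count so far: 1
Gen 2: crossing 4x5. Involves strand 1? no. Count so far: 1
Gen 3: crossing 5x4. Involves strand 1? no. Count so far: 1
Gen 4: crossing 1x3. Involves strand 1? yes. Count so far: 2
Gen 5: crossing 3x1. Involves strand 1? yes. Count so far: 3
Gen 6: crossing 4x5. Involves strand 1? no. Count so far: 3
Gen 7: crossing 2x1. Involves strand 1? yes. Count so far: 4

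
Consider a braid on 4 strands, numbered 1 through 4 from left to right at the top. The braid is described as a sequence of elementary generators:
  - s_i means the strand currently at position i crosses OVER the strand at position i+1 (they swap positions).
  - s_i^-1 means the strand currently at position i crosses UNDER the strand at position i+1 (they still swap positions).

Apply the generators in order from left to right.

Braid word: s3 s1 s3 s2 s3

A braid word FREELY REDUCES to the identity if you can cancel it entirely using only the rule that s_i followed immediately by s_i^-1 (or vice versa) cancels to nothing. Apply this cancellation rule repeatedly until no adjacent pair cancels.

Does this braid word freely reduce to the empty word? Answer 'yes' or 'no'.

Gen 1 (s3): push. Stack: [s3]
Gen 2 (s1): push. Stack: [s3 s1]
Gen 3 (s3): push. Stack: [s3 s1 s3]
Gen 4 (s2): push. Stack: [s3 s1 s3 s2]
Gen 5 (s3): push. Stack: [s3 s1 s3 s2 s3]
Reduced word: s3 s1 s3 s2 s3

Answer: no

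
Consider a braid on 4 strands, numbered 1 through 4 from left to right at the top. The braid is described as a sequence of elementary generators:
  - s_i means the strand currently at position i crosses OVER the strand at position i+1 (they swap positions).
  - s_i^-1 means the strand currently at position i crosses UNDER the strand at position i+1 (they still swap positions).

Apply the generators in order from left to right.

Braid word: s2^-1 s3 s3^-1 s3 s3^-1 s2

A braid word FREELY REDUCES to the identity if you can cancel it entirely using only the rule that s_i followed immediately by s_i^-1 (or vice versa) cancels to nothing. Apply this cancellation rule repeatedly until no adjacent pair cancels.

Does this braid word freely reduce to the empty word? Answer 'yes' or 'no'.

Gen 1 (s2^-1): push. Stack: [s2^-1]
Gen 2 (s3): push. Stack: [s2^-1 s3]
Gen 3 (s3^-1): cancels prior s3. Stack: [s2^-1]
Gen 4 (s3): push. Stack: [s2^-1 s3]
Gen 5 (s3^-1): cancels prior s3. Stack: [s2^-1]
Gen 6 (s2): cancels prior s2^-1. Stack: []
Reduced word: (empty)

Answer: yes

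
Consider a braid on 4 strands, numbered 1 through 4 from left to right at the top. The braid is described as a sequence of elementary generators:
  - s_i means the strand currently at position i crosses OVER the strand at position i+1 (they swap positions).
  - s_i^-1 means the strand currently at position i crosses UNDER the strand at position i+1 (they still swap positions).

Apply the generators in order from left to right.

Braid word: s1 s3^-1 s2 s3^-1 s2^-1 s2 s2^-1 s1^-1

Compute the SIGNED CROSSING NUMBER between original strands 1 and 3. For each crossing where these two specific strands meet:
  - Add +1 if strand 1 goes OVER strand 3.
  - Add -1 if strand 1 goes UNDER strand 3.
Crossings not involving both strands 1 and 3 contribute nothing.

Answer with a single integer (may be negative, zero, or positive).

Answer: -1

Derivation:
Gen 1: crossing 1x2. Both 1&3? no. Sum: 0
Gen 2: crossing 3x4. Both 1&3? no. Sum: 0
Gen 3: crossing 1x4. Both 1&3? no. Sum: 0
Gen 4: 1 under 3. Both 1&3? yes. Contrib: -1. Sum: -1
Gen 5: crossing 4x3. Both 1&3? no. Sum: -1
Gen 6: crossing 3x4. Both 1&3? no. Sum: -1
Gen 7: crossing 4x3. Both 1&3? no. Sum: -1
Gen 8: crossing 2x3. Both 1&3? no. Sum: -1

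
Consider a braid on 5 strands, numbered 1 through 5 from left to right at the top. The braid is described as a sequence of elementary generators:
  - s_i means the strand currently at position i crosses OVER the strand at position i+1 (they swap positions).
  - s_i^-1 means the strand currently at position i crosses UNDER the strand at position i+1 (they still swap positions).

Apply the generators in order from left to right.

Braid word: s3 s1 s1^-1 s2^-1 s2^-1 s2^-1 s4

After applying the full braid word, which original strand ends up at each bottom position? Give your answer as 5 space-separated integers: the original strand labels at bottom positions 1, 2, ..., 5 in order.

Gen 1 (s3): strand 3 crosses over strand 4. Perm now: [1 2 4 3 5]
Gen 2 (s1): strand 1 crosses over strand 2. Perm now: [2 1 4 3 5]
Gen 3 (s1^-1): strand 2 crosses under strand 1. Perm now: [1 2 4 3 5]
Gen 4 (s2^-1): strand 2 crosses under strand 4. Perm now: [1 4 2 3 5]
Gen 5 (s2^-1): strand 4 crosses under strand 2. Perm now: [1 2 4 3 5]
Gen 6 (s2^-1): strand 2 crosses under strand 4. Perm now: [1 4 2 3 5]
Gen 7 (s4): strand 3 crosses over strand 5. Perm now: [1 4 2 5 3]

Answer: 1 4 2 5 3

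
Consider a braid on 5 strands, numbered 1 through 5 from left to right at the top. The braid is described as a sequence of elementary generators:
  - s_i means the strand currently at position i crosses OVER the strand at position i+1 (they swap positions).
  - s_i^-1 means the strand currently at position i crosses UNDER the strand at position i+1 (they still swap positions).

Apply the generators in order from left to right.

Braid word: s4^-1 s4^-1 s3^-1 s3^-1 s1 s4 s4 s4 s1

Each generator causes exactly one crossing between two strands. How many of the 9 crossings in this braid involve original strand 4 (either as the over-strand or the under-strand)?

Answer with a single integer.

Gen 1: crossing 4x5. Involves strand 4? yes. Count so far: 1
Gen 2: crossing 5x4. Involves strand 4? yes. Count so far: 2
Gen 3: crossing 3x4. Involves strand 4? yes. Count so far: 3
Gen 4: crossing 4x3. Involves strand 4? yes. Count so far: 4
Gen 5: crossing 1x2. Involves strand 4? no. Count so far: 4
Gen 6: crossing 4x5. Involves strand 4? yes. Count so far: 5
Gen 7: crossing 5x4. Involves strand 4? yes. Count so far: 6
Gen 8: crossing 4x5. Involves strand 4? yes. Count so far: 7
Gen 9: crossing 2x1. Involves strand 4? no. Count so far: 7

Answer: 7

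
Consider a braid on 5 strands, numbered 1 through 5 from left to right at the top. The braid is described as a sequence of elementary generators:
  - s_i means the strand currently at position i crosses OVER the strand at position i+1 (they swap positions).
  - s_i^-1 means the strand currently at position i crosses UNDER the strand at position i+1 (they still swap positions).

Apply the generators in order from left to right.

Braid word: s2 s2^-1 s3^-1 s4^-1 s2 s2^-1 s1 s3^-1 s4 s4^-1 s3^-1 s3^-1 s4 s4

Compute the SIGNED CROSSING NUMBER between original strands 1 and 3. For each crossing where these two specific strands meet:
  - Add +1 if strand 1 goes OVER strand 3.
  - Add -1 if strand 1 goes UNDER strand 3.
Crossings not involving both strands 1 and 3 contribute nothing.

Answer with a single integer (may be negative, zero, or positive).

Answer: 0

Derivation:
Gen 1: crossing 2x3. Both 1&3? no. Sum: 0
Gen 2: crossing 3x2. Both 1&3? no. Sum: 0
Gen 3: crossing 3x4. Both 1&3? no. Sum: 0
Gen 4: crossing 3x5. Both 1&3? no. Sum: 0
Gen 5: crossing 2x4. Both 1&3? no. Sum: 0
Gen 6: crossing 4x2. Both 1&3? no. Sum: 0
Gen 7: crossing 1x2. Both 1&3? no. Sum: 0
Gen 8: crossing 4x5. Both 1&3? no. Sum: 0
Gen 9: crossing 4x3. Both 1&3? no. Sum: 0
Gen 10: crossing 3x4. Both 1&3? no. Sum: 0
Gen 11: crossing 5x4. Both 1&3? no. Sum: 0
Gen 12: crossing 4x5. Both 1&3? no. Sum: 0
Gen 13: crossing 4x3. Both 1&3? no. Sum: 0
Gen 14: crossing 3x4. Both 1&3? no. Sum: 0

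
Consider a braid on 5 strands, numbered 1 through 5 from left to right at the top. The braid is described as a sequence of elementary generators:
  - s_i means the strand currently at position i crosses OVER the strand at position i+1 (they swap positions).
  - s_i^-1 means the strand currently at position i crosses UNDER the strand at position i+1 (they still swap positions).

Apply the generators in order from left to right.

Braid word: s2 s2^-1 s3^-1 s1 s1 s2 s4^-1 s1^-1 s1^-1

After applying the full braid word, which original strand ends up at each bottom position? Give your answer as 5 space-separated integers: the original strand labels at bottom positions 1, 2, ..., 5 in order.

Gen 1 (s2): strand 2 crosses over strand 3. Perm now: [1 3 2 4 5]
Gen 2 (s2^-1): strand 3 crosses under strand 2. Perm now: [1 2 3 4 5]
Gen 3 (s3^-1): strand 3 crosses under strand 4. Perm now: [1 2 4 3 5]
Gen 4 (s1): strand 1 crosses over strand 2. Perm now: [2 1 4 3 5]
Gen 5 (s1): strand 2 crosses over strand 1. Perm now: [1 2 4 3 5]
Gen 6 (s2): strand 2 crosses over strand 4. Perm now: [1 4 2 3 5]
Gen 7 (s4^-1): strand 3 crosses under strand 5. Perm now: [1 4 2 5 3]
Gen 8 (s1^-1): strand 1 crosses under strand 4. Perm now: [4 1 2 5 3]
Gen 9 (s1^-1): strand 4 crosses under strand 1. Perm now: [1 4 2 5 3]

Answer: 1 4 2 5 3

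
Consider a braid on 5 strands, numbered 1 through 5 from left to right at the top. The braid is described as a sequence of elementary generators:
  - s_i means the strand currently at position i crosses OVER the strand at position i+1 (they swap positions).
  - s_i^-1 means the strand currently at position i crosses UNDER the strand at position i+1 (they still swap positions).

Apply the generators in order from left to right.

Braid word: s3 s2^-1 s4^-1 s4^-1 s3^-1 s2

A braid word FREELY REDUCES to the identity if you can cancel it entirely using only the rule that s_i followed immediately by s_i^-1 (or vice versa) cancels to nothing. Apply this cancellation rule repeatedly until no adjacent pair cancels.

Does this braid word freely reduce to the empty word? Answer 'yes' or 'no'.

Answer: no

Derivation:
Gen 1 (s3): push. Stack: [s3]
Gen 2 (s2^-1): push. Stack: [s3 s2^-1]
Gen 3 (s4^-1): push. Stack: [s3 s2^-1 s4^-1]
Gen 4 (s4^-1): push. Stack: [s3 s2^-1 s4^-1 s4^-1]
Gen 5 (s3^-1): push. Stack: [s3 s2^-1 s4^-1 s4^-1 s3^-1]
Gen 6 (s2): push. Stack: [s3 s2^-1 s4^-1 s4^-1 s3^-1 s2]
Reduced word: s3 s2^-1 s4^-1 s4^-1 s3^-1 s2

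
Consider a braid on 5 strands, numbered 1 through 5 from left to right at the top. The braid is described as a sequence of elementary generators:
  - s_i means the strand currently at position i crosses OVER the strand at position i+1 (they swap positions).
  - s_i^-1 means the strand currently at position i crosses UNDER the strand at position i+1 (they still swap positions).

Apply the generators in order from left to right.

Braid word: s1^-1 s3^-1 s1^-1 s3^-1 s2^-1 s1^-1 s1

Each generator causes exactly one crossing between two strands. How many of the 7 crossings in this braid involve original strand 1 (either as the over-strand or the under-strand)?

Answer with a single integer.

Gen 1: crossing 1x2. Involves strand 1? yes. Count so far: 1
Gen 2: crossing 3x4. Involves strand 1? no. Count so far: 1
Gen 3: crossing 2x1. Involves strand 1? yes. Count so far: 2
Gen 4: crossing 4x3. Involves strand 1? no. Count so far: 2
Gen 5: crossing 2x3. Involves strand 1? no. Count so far: 2
Gen 6: crossing 1x3. Involves strand 1? yes. Count so far: 3
Gen 7: crossing 3x1. Involves strand 1? yes. Count so far: 4

Answer: 4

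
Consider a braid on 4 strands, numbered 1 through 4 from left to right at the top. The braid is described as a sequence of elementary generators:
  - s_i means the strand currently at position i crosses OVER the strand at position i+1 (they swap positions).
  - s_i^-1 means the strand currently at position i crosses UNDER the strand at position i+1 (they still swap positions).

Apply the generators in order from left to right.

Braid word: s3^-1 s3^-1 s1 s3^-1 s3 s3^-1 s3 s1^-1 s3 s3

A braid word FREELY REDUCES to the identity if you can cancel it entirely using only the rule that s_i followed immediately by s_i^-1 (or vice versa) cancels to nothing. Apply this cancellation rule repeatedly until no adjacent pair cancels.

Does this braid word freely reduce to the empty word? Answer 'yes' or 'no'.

Answer: yes

Derivation:
Gen 1 (s3^-1): push. Stack: [s3^-1]
Gen 2 (s3^-1): push. Stack: [s3^-1 s3^-1]
Gen 3 (s1): push. Stack: [s3^-1 s3^-1 s1]
Gen 4 (s3^-1): push. Stack: [s3^-1 s3^-1 s1 s3^-1]
Gen 5 (s3): cancels prior s3^-1. Stack: [s3^-1 s3^-1 s1]
Gen 6 (s3^-1): push. Stack: [s3^-1 s3^-1 s1 s3^-1]
Gen 7 (s3): cancels prior s3^-1. Stack: [s3^-1 s3^-1 s1]
Gen 8 (s1^-1): cancels prior s1. Stack: [s3^-1 s3^-1]
Gen 9 (s3): cancels prior s3^-1. Stack: [s3^-1]
Gen 10 (s3): cancels prior s3^-1. Stack: []
Reduced word: (empty)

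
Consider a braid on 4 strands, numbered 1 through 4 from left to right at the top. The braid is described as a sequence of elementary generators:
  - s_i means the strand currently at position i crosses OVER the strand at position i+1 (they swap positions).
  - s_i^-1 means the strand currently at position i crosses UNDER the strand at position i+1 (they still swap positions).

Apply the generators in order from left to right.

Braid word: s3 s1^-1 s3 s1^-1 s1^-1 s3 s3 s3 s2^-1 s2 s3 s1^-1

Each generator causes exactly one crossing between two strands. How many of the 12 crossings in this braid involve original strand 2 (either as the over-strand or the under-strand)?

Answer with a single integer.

Gen 1: crossing 3x4. Involves strand 2? no. Count so far: 0
Gen 2: crossing 1x2. Involves strand 2? yes. Count so far: 1
Gen 3: crossing 4x3. Involves strand 2? no. Count so far: 1
Gen 4: crossing 2x1. Involves strand 2? yes. Count so far: 2
Gen 5: crossing 1x2. Involves strand 2? yes. Count so far: 3
Gen 6: crossing 3x4. Involves strand 2? no. Count so far: 3
Gen 7: crossing 4x3. Involves strand 2? no. Count so far: 3
Gen 8: crossing 3x4. Involves strand 2? no. Count so far: 3
Gen 9: crossing 1x4. Involves strand 2? no. Count so far: 3
Gen 10: crossing 4x1. Involves strand 2? no. Count so far: 3
Gen 11: crossing 4x3. Involves strand 2? no. Count so far: 3
Gen 12: crossing 2x1. Involves strand 2? yes. Count so far: 4

Answer: 4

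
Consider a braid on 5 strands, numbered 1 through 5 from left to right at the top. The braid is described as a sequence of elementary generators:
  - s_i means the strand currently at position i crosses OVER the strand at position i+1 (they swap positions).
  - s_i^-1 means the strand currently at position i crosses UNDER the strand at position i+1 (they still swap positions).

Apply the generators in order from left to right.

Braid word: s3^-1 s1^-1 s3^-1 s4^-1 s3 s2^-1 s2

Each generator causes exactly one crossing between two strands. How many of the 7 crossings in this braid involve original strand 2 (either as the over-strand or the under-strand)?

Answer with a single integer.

Answer: 1

Derivation:
Gen 1: crossing 3x4. Involves strand 2? no. Count so far: 0
Gen 2: crossing 1x2. Involves strand 2? yes. Count so far: 1
Gen 3: crossing 4x3. Involves strand 2? no. Count so far: 1
Gen 4: crossing 4x5. Involves strand 2? no. Count so far: 1
Gen 5: crossing 3x5. Involves strand 2? no. Count so far: 1
Gen 6: crossing 1x5. Involves strand 2? no. Count so far: 1
Gen 7: crossing 5x1. Involves strand 2? no. Count so far: 1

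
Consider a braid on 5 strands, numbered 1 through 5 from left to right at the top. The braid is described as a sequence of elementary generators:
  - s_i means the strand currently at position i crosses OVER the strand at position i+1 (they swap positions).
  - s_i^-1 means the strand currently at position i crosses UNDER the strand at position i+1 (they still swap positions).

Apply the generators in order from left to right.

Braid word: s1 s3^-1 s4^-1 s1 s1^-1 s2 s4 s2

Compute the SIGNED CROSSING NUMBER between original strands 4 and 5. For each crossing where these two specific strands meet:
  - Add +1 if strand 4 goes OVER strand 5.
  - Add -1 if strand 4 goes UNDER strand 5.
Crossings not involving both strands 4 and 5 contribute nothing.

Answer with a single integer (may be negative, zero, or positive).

Answer: 0

Derivation:
Gen 1: crossing 1x2. Both 4&5? no. Sum: 0
Gen 2: crossing 3x4. Both 4&5? no. Sum: 0
Gen 3: crossing 3x5. Both 4&5? no. Sum: 0
Gen 4: crossing 2x1. Both 4&5? no. Sum: 0
Gen 5: crossing 1x2. Both 4&5? no. Sum: 0
Gen 6: crossing 1x4. Both 4&5? no. Sum: 0
Gen 7: crossing 5x3. Both 4&5? no. Sum: 0
Gen 8: crossing 4x1. Both 4&5? no. Sum: 0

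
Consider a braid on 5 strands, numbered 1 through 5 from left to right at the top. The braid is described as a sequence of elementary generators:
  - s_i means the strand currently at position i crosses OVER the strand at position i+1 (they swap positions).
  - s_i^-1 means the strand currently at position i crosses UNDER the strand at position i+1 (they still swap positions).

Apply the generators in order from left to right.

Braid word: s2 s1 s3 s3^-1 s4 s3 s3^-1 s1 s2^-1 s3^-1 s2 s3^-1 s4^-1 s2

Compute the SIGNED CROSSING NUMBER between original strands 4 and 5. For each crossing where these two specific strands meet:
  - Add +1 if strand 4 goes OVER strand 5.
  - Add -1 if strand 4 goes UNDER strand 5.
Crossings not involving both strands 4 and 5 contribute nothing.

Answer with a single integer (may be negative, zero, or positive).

Answer: 1

Derivation:
Gen 1: crossing 2x3. Both 4&5? no. Sum: 0
Gen 2: crossing 1x3. Both 4&5? no. Sum: 0
Gen 3: crossing 2x4. Both 4&5? no. Sum: 0
Gen 4: crossing 4x2. Both 4&5? no. Sum: 0
Gen 5: 4 over 5. Both 4&5? yes. Contrib: +1. Sum: 1
Gen 6: crossing 2x5. Both 4&5? no. Sum: 1
Gen 7: crossing 5x2. Both 4&5? no. Sum: 1
Gen 8: crossing 3x1. Both 4&5? no. Sum: 1
Gen 9: crossing 3x2. Both 4&5? no. Sum: 1
Gen 10: crossing 3x5. Both 4&5? no. Sum: 1
Gen 11: crossing 2x5. Both 4&5? no. Sum: 1
Gen 12: crossing 2x3. Both 4&5? no. Sum: 1
Gen 13: crossing 2x4. Both 4&5? no. Sum: 1
Gen 14: crossing 5x3. Both 4&5? no. Sum: 1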